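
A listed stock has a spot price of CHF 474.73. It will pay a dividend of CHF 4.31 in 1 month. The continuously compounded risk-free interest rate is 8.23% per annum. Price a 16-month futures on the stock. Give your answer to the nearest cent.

CHF 525.01

PV(dividends) I = 4.31·e^(−0.0823·1/12)
I = 4.2805
F = (S − I)·e^(rT) = (474.73 − 4.2805) · e^(0.0823·16/12)
= 470.4495 · e^0.109733 = 470.4495 × 1.115980 = CHF 525.01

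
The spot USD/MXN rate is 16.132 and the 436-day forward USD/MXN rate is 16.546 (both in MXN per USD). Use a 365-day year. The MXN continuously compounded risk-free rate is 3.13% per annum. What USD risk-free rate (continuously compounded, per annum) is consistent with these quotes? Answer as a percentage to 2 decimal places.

1.01%

F = S·e^((r_MXN − r_USD)T) ⇒ r_USD = r_MXN − ln(F/S)/T
ln(16.546/16.132) = 0.025340; /(436/365) = 0.021214
r_USD = 0.0313 − 0.021214 = 0.010086
r_USD = 1.01%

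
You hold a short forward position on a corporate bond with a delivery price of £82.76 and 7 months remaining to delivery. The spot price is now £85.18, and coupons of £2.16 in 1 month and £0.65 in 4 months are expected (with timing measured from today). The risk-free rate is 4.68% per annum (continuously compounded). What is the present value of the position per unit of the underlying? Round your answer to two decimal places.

PV(remaining coupons) I = 2.16·e^(−0.0468·1/12) + 0.65·e^(−0.0468·4/12) = 2.7915
Current forward F = (S − I)·e^(rT) = (85.18 − 2.7915)·e^(0.0468·7/12) = 82.3885 × 1.027676 = 84.6687
Value (long) = (F − K)·e^(−rT) = (84.6687 − 82.76) × 0.973069 = 1.8573
Short position value = −(long value) = -£1.86

-£1.86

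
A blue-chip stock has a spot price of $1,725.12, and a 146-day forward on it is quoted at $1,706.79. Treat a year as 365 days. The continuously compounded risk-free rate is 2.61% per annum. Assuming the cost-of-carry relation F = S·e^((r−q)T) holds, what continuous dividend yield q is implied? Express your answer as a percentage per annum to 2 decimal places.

5.28%

From F = S·e^((r−q)T): (r − q) = ln(F/S)/T
ln(1706.79/1725.12) = ln(0.989375) = -0.010682
(r − q) = -0.010682 / (146/365) = -0.026705
q = r − ln(F/S)/T = 0.0261 + 0.026705 = 0.052805
q = 5.28%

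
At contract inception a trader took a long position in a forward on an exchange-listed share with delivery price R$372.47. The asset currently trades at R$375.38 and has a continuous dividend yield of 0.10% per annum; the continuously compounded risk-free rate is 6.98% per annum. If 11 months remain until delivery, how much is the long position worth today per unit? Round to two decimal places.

Current fair forward for the remaining 11 months: F = S·e^((r − q)·T), (r − q) = 0.0698 − 0.0010 = 0.0688
F = 375.38 · e^(0.0688 × 11/12) = 375.38 × 1.065098 = 399.8165
Value of long forward = (F − K)·e^(−rT) = (399.8165 − 372.47) · e^(−0.0698·11/12)
= 27.3465 × 0.938021 = 25.65

R$25.65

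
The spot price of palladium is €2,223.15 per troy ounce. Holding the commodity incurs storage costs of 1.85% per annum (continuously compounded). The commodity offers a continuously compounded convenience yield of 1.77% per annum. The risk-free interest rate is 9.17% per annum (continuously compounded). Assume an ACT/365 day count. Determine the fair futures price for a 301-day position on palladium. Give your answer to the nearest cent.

€2,399.37 per troy ounce

Net carry = r + u − y = 0.0917 + 0.0185 − 0.0177 = 0.0925
F = S·e^((r+u−y)T) = 2223.15 · e^(0.0925 × 301/365) = 2223.15 · e^0.07628082
= 2223.15 × 1.07926561 = €2,399.37 per troy ounce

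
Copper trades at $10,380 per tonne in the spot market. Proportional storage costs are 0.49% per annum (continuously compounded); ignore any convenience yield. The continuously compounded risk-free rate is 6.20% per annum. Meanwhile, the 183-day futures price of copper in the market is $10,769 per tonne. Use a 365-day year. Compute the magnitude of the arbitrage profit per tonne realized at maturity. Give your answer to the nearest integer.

Fair futures: F* = S·e^(carry·T), with carry = (r + u) = 0.0620 + 0.0049 = 0.0669
F* = 10380 · e^(0.0669 × 183/365) = 10380 · e^0.033542 = 10380 × 1.034111 = $10734.0722
Market $10769 > fair $10734.0722: forward overpriced → cash-and-carry (buy spot, short the forward).
At maturity, profit = |F_mkt − F*| = |10769 − 10734.0722| = $35 per tonne

$35 per tonne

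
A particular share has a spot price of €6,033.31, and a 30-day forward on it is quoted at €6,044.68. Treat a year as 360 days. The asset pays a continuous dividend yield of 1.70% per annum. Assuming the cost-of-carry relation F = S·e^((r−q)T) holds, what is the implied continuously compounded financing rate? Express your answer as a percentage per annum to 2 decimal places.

From F = S·e^((r−q)T): (r − q) = ln(F/S)/T
ln(6044.68/6033.31) = ln(1.001885) = 0.001883
(r − q) = 0.001883 / (30/360) = 0.022596
r = ln(F/S)/T + q = 0.022596 + 0.0170 = 0.039596
r = 3.96%

3.96%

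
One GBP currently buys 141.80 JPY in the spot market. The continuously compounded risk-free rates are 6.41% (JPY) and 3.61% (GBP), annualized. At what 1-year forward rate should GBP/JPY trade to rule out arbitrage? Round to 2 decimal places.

145.83

F = S·e^((r_JPY − r_GBP)T) = 141.80 · e^((0.0641 − 0.0361) × 1)
= 141.80 · e^0.028000 = 141.80 × 1.028396
F = 145.83 JPY per GBP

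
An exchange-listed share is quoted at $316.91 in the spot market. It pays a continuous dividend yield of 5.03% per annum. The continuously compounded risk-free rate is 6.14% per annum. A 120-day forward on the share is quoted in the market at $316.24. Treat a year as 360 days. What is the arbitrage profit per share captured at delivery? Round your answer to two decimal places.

$1.84 per share

Fair forward: F* = S·e^(carry·T), with carry = (r − q) = 0.0614 − 0.0503 = 0.0111
F* = 316.91 · e^(0.0111 × 120/360) = 316.91 · e^0.003700 = 316.91 × 1.003707 = $318.0848
Market $316.24 < fair $318.0848: forward underpriced → reverse cash-and-carry (short spot, go long the forward).
At maturity, profit = |F_mkt − F*| = |316.24 − 318.0848| = $1.84 per share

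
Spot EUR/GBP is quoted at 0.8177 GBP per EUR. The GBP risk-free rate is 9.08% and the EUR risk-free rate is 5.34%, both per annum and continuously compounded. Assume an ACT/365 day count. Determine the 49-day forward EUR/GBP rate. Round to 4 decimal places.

0.8218

F = S·e^((r_GBP − r_EUR)T) = 0.8177 · e^((0.0908 − 0.0534) × 49/365)
= 0.8177 · e^0.005021 = 0.8177 × 1.005034
F = 0.8218 GBP per EUR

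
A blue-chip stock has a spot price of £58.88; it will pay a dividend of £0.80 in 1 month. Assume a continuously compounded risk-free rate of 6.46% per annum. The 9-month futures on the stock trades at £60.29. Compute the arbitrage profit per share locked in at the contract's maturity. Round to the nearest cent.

PV(dividends) I = 0.80·e^(−0.0646·1/12) = 0.7957
Fair futures F* = (S − I)·e^(rT) = (58.88 − 0.7957)·e^0.048450 = 58.0843 × 1.049643 = 60.9678
Market £60.29 < fair 60.9678: forward underpriced → reverse cash-and-carry (short the stock, invest proceeds at r, pay the dividends, go long the forward).
Profit at T = |F_mkt − F*| = |60.29 − 60.9678| = £0.68 per share

£0.68 per share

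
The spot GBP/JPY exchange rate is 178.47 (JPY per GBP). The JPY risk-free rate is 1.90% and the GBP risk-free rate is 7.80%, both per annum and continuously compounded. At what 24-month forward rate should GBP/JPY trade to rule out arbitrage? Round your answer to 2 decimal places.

F = S·e^((r_JPY − r_GBP)T) = 178.47 · e^((0.0190 − 0.0780) × 24/12)
= 178.47 · e^-0.118000 = 178.47 × 0.888696
F = 158.61 JPY per GBP

158.61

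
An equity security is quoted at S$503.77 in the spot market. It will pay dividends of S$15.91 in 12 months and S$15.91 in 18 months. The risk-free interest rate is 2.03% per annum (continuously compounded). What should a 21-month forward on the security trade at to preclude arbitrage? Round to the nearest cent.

PV(dividends) I = 15.91·e^(−0.0203·12/12) + 15.91·e^(−0.0203·18/12)
I = 15.5903 + 15.4328 = 31.0231
F = (S − I)·e^(rT) = (503.77 − 31.0231) · e^(0.0203·21/12)
= 472.7469 · e^0.035525 = 472.7469 × 1.036164 = S$489.84

S$489.84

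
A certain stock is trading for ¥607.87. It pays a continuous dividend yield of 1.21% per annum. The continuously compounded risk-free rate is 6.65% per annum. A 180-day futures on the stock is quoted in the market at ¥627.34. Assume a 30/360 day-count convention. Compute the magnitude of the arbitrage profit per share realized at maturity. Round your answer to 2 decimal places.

Fair futures: F* = S·e^(carry·T), with carry = (r − q) = 0.0665 − 0.0121 = 0.0544
F* = 607.87 · e^(0.0544 × 180/360) = 607.87 · e^0.027200 = 607.87 × 1.027573 = ¥624.6308
Market ¥627.34 > fair ¥624.6308: forward overpriced → cash-and-carry (buy spot, short the forward).
At maturity, profit = |F_mkt − F*| = |627.34 − 624.6308| = ¥2.71 per share

¥2.71 per share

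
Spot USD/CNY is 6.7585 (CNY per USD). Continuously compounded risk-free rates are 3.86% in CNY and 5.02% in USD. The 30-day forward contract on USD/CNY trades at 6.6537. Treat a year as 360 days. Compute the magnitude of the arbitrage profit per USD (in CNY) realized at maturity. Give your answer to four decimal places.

Fair forward: F* = S·e^(carry·T), with carry = (r_CNY − r_USD) = 0.0386 − 0.0502 = -0.0116
F* = 6.7585 · e^(-0.0116 × 30/360) = 6.7585 · e^-0.000967 = 6.7585 × 0.999033 = 6.7520
Market 6.6537 < fair 6.7520: forward underpriced → reverse cash-and-carry (short spot, go long the forward).
At maturity, profit = |F_mkt − F*| = |6.6537 − 6.7520| = 0.0983 per USD (in CNY)

0.0983 per USD (in CNY)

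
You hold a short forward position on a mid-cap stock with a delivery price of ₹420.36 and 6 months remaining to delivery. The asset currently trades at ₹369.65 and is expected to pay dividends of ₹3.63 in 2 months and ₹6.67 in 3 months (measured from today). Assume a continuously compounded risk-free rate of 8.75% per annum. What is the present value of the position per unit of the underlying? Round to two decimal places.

PV(remaining dividends) I = 3.63·e^(−0.0875·2/12) + 6.67·e^(−0.0875·3/12) = 10.1031
Current forward F = (S − I)·e^(rT) = (369.65 − 10.1031)·e^(0.0875·6/12) = 359.5469 × 1.044721 = 375.6262
Value (long) = (F − K)·e^(−rT) = (375.6262 − 420.36) × 0.957193 = -42.8189
Short position value = −(long value) = ₹42.82

₹42.82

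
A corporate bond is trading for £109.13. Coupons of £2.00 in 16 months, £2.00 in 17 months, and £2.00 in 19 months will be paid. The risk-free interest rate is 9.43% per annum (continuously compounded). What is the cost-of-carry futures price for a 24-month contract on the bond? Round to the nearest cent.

PV(coupons) I = 2.00·e^(−0.0943·16/12) + 2.00·e^(−0.0943·17/12) + 2.00·e^(−0.0943·19/12)
I = 1.7637 + 1.7499 + 1.7226 = 5.2362
F = (S − I)·e^(rT) = (109.13 − 5.2362) · e^(0.0943·24/12)
= 103.8938 · e^0.188600 = 103.8938 × 1.207558 = £125.46

£125.46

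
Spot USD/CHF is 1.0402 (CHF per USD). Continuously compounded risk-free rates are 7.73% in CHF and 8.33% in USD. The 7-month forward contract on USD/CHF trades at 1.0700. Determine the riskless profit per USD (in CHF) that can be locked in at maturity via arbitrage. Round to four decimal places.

Fair forward: F* = S·e^(carry·T), with carry = (r_CHF − r_USD) = 0.0773 − 0.0833 = -0.0060
F* = 1.0402 · e^(-0.0060 × 7/12) = 1.0402 · e^-0.003500 = 1.0402 × 0.996506 = 1.0366
Market 1.0700 > fair 1.0366: forward overpriced → cash-and-carry (buy spot, short the forward).
At maturity, profit = |F_mkt − F*| = |1.0700 − 1.0366| = 0.0334 per USD (in CHF)

0.0334 per USD (in CHF)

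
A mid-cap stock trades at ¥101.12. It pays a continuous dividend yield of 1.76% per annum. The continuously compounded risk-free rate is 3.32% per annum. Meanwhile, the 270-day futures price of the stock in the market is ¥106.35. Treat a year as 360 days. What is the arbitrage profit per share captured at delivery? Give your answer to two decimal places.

¥4.04 per share

Fair futures: F* = S·e^(carry·T), with carry = (r − q) = 0.0332 − 0.0176 = 0.0156
F* = 101.12 · e^(0.0156 × 270/360) = 101.12 · e^0.011700 = 101.12 × 1.011769 = ¥102.3101
Market ¥106.35 > fair ¥102.3101: forward overpriced → cash-and-carry (buy spot, short the forward).
At maturity, profit = |F_mkt − F*| = |106.35 − 102.3101| = ¥4.04 per share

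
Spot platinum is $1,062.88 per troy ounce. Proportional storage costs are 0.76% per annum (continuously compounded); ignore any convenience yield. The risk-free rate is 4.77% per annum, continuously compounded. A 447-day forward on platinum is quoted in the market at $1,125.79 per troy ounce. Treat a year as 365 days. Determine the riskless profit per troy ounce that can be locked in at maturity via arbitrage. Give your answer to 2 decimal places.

$11.57 per troy ounce

Fair forward: F* = S·e^(carry·T), with carry = (r + u) = 0.0477 + 0.0076 = 0.0553
F* = 1062.88 · e^(0.0553 × 447/365) = 1062.88 · e^0.06772356 = 1062.88 × 1.07006946 = $1137.3554
Market $1125.79 < fair $1137.3554: forward underpriced → reverse cash-and-carry (short spot, go long the forward).
At maturity, profit = |F_mkt − F*| = |1125.79 − 1137.3554| = $11.57 per troy ounce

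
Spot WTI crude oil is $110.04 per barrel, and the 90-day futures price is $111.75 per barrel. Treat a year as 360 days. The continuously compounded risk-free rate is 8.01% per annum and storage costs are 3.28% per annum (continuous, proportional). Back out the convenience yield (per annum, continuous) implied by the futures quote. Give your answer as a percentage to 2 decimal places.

5.12%

F = S·e^((r+u−y)T) ⇒ (r+u−y) = ln(F/S)/T
ln(111.75/110.04) = 0.015420; /T ⇒ 0.061680
y = r + u − ln(F/S)/T = 0.0801 + 0.0328 − 0.061680 = 0.051220
y = 5.12%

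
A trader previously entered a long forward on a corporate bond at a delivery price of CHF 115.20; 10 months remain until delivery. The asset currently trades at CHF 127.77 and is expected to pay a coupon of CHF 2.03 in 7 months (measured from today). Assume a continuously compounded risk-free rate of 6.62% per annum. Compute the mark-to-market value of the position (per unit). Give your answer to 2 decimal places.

CHF 16.80

PV(remaining coupons) I = 2.03·e^(−0.0662·7/12) = 1.9531
Current forward F = (S − I)·e^(rT) = (127.77 − 1.9531)·e^(0.0662·10/12) = 125.8169 × 1.056717 = 132.9529
Value (long) = (F − K)·e^(−rT) = (132.9529 − 115.20) × 0.946327 = 16.8000
Value = CHF 16.80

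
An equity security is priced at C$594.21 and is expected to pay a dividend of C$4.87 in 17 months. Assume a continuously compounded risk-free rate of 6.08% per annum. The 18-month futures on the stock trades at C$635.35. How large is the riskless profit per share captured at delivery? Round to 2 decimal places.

C$10.71 per share

PV(dividends) I = 4.87·e^(−0.0608·17/12) = 4.4681
Fair futures F* = (S − I)·e^(rT) = (594.21 − 4.4681)·e^0.091200 = 589.7419 × 1.095488 = 646.0552
Market C$635.35 < fair 646.0552: forward underpriced → reverse cash-and-carry (short the stock, invest proceeds at r, pay the dividends, go long the forward).
Profit at T = |F_mkt − F*| = |635.35 − 646.0552| = C$10.71 per share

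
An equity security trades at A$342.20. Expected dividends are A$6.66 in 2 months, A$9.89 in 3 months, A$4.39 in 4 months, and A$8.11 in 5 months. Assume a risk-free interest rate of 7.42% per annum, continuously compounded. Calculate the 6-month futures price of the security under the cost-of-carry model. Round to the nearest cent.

PV(dividends) I = 6.66·e^(−0.0742·2/12) + 9.89·e^(−0.0742·3/12) + 4.39·e^(−0.0742·4/12) + 8.11·e^(−0.0742·5/12)
I = 6.5781 + 9.7082 + 4.2828 + 7.8631 = 28.4322
F = (S − I)·e^(rT) = (342.20 − 28.4322) · e^(0.0742·6/12)
= 313.7678 · e^0.037100 = 313.7678 × 1.037797 = A$325.63

A$325.63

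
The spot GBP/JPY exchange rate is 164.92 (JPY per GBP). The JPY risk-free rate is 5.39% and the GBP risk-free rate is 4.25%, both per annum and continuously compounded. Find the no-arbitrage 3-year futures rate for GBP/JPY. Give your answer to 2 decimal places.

F = S·e^((r_JPY − r_GBP)T) = 164.92 · e^((0.0539 − 0.0425) × 3)
= 164.92 · e^0.034200 = 164.92 × 1.034792
F = 170.66 JPY per GBP

170.66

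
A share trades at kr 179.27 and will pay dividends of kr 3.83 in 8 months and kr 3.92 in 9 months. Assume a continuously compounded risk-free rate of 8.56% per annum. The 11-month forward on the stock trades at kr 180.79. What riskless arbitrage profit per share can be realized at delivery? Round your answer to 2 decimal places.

kr 5.22 per share

PV(dividends) I = 3.83·e^(−0.0856·8/12) + 3.92·e^(−0.0856·9/12) = 7.2938
Fair forward F* = (S − I)·e^(rT) = (179.27 − 7.2938)·e^0.078467 = 171.9762 × 1.081628 = 186.0143
Market kr 180.79 < fair 186.0143: forward underpriced → reverse cash-and-carry (short the stock, invest proceeds at r, pay the dividends, go long the forward).
Profit at T = |F_mkt − F*| = |180.79 − 186.0143| = kr 5.22 per share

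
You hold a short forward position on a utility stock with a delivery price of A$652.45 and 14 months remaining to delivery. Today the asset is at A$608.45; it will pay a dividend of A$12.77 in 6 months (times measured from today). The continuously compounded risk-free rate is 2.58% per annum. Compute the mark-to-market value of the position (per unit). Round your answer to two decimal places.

PV(remaining dividends) I = 12.77·e^(−0.0258·6/12) = 12.6063
Current forward F = (S − I)·e^(rT) = (608.45 − 12.6063)·e^(0.0258·14/12) = 595.8437 × 1.030558 = 614.0515
Value (long) = (F − K)·e^(−rT) = (614.0515 − 652.45) × 0.970348 = -37.2599
Short position value = −(long value) = A$37.26

A$37.26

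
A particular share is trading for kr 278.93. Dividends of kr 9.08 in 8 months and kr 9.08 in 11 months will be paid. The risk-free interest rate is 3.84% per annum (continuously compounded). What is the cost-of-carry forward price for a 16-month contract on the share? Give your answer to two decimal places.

kr 275.04

PV(dividends) I = 9.08·e^(−0.0384·8/12) + 9.08·e^(−0.0384·11/12)
I = 8.8505 + 8.7659 = 17.6164
F = (S − I)·e^(rT) = (278.93 − 17.6164) · e^(0.0384·16/12)
= 261.3136 · e^0.051200 = 261.3136 × 1.052533 = kr 275.04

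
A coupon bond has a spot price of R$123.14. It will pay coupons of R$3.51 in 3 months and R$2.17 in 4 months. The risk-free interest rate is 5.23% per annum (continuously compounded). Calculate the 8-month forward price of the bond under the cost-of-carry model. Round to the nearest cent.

PV(coupons) I = 3.51·e^(−0.0523·3/12) + 2.17·e^(−0.0523·4/12)
I = 3.4644 + 2.1325 = 5.5969
F = (S − I)·e^(rT) = (123.14 − 5.5969) · e^(0.0523·8/12)
= 117.5431 · e^0.034867 = 117.5431 × 1.035482 = R$121.71

R$121.71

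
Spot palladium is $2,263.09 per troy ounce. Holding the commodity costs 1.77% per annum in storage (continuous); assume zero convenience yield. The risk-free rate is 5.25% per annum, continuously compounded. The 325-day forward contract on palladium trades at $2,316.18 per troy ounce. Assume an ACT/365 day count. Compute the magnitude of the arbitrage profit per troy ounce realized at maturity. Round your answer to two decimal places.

Fair forward: F* = S·e^(carry·T), with carry = (r + u) = 0.0525 + 0.0177 = 0.0702
F* = 2263.09 · e^(0.0702 × 325/365) = 2263.09 · e^0.06250685 = 2263.09 × 1.06450175 = $2409.0633
Market $2316.18 < fair $2409.0633: forward underpriced → reverse cash-and-carry (short spot, go long the forward).
At maturity, profit = |F_mkt − F*| = |2316.18 − 2409.0633| = $92.88 per troy ounce

$92.88 per troy ounce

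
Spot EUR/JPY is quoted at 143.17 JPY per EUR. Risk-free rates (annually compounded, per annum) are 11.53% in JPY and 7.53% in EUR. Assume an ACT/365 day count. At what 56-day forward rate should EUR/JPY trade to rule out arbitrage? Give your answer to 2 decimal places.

143.97

By covered interest parity, F = S · (1+r_JPY)^T / (1+r_EUR)^T
= 143.17 × 1.016883 / 1.011201 = 143.17 × 1.005619
F = 143.97 JPY per EUR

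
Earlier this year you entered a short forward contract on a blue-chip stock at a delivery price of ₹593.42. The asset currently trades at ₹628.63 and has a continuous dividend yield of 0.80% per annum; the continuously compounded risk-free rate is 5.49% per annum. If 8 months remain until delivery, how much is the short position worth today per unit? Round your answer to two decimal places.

Current fair forward for the remaining 8 months: F = S·e^((r − q)·T), (r − q) = 0.0549 − 0.0080 = 0.0469
F = 628.63 · e^(0.0469 × 8/12) = 628.63 × 1.031761 = 648.5959
Value of long forward = (F − K)·e^(−rT) = (648.5959 − 593.42) · e^(−0.0549·8/12)
= 55.1759 × 0.964062 = 53.19
Short position value = −(long value) = -₹53.19

-₹53.19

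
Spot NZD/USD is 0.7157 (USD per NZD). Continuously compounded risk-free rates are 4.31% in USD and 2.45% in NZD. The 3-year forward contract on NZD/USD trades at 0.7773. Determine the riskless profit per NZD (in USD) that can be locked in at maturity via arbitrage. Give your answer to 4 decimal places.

Fair forward: F* = S·e^(carry·T), with carry = (r_USD − r_NZD) = 0.0431 − 0.0245 = 0.0186
F* = 0.7157 · e^(0.0186 × 3) = 0.7157 · e^0.055800 = 0.7157 × 1.057386 = 0.7568
Market 0.7773 > fair 0.7568: forward overpriced → cash-and-carry (buy spot, short the forward).
At maturity, profit = |F_mkt − F*| = |0.7773 − 0.7568| = 0.0205 per NZD (in USD)

0.0205 per NZD (in USD)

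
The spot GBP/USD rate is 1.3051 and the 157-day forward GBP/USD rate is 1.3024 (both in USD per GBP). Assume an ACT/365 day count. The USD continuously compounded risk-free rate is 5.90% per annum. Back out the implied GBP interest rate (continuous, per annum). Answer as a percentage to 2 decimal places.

6.38%

F = S·e^((r_USD − r_GBP)T) ⇒ r_GBP = r_USD − ln(F/S)/T
ln(1.3024/1.3051) = -0.002071; /(157/365) = -0.004815
r_GBP = 0.0590 + 0.004815 = 0.063815
r_GBP = 6.38%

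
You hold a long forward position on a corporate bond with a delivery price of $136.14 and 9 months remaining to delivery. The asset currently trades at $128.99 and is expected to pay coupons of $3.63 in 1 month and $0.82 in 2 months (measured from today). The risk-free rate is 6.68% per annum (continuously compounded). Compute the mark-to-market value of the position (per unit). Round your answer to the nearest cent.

PV(remaining coupons) I = 3.63·e^(−0.0668·1/12) + 0.82·e^(−0.0668·2/12) = 4.4208
Current forward F = (S − I)·e^(rT) = (128.99 − 4.4208)·e^(0.0668·9/12) = 124.5692 × 1.051376 = 130.9691
Value (long) = (F − K)·e^(−rT) = (130.9691 − 136.14) × 0.951134 = -4.9182
Value = -$4.92

-$4.92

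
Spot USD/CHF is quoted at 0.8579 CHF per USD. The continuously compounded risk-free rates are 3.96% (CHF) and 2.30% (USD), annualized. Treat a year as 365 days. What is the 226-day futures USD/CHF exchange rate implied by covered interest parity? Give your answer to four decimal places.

F = S·e^((r_CHF − r_USD)T) = 0.8579 · e^((0.0396 − 0.0230) × 226/365)
= 0.8579 · e^0.010278 = 0.8579 × 1.010331
F = 0.8668 CHF per USD

0.8668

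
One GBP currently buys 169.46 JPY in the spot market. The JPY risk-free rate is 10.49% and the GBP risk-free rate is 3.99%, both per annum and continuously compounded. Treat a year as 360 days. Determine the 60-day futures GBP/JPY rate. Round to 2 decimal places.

F = S·e^((r_JPY − r_GBP)T) = 169.46 · e^((0.1049 − 0.0399) × 60/360)
= 169.46 · e^0.010833 = 169.46 × 1.010892
F = 171.31 JPY per GBP

171.31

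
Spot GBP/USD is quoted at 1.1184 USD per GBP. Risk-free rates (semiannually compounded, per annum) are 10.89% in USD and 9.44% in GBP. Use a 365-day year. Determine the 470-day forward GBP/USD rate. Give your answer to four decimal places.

1.1384

By covered interest parity, F = S · (1+r_USD/2)^(2T) / (1+r_GBP/2)^(2T)
= 1.1184 × 1.146304 / 1.126116 = 1.1184 × 1.017927
F = 1.1384 USD per GBP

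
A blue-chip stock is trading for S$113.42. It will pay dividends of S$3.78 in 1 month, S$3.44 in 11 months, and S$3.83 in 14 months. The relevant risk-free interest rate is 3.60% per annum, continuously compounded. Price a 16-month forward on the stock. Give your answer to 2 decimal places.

S$107.70

PV(dividends) I = 3.78·e^(−0.0360·1/12) + 3.44·e^(−0.0360·11/12) + 3.83·e^(−0.0360·14/12)
I = 3.7687 + 3.3283 + 3.6725 = 10.7695
F = (S − I)·e^(rT) = (113.42 − 10.7695) · e^(0.0360·16/12)
= 102.6505 · e^0.048000 = 102.6505 × 1.049171 = S$107.70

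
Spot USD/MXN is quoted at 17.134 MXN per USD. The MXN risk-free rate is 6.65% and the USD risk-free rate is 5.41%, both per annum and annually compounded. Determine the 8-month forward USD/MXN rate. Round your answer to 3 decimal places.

By covered interest parity, F = S · (1+r_MXN)^T / (1+r_USD)^T
= 17.134 × 1.043856 / 1.035749 = 17.134 × 1.007827
F = 17.268 MXN per USD

17.268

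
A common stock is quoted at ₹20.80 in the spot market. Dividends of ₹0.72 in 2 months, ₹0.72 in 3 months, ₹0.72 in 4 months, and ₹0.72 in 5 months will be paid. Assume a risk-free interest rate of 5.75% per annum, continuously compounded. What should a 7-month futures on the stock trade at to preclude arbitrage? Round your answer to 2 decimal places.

₹18.58

PV(dividends) I = 0.72·e^(−0.0575·2/12) + 0.72·e^(−0.0575·3/12) + 0.72·e^(−0.0575·4/12) + 0.72·e^(−0.0575·5/12)
I = 0.7131 + 0.7097 + 0.7063 + 0.7030 = 2.8321
F = (S − I)·e^(rT) = (20.80 − 2.8321) · e^(0.0575·7/12)
= 17.9679 · e^0.033542 = 17.9679 × 1.034111 = ₹18.58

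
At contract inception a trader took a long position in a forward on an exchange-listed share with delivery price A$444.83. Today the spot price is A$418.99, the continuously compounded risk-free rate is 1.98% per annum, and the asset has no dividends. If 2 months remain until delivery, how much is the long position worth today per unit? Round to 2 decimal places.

-A$24.37

Current fair forward for the remaining 2 months: F = S·e^(r·T), r = 0.0198
F = 418.99 · e^(0.0198 × 2/12) = 418.99 × 1.003305 = 420.3748
Value of long forward = (F − K)·e^(−rT) = (420.3748 − 444.83) · e^(−0.0198·2/12)
= -24.4552 × 0.996705 = -24.37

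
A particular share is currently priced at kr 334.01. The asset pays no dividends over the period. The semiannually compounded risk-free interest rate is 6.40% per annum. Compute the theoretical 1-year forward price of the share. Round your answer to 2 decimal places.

kr 355.73

F = S · (1+r/2)^(2T)
= 334.01 × 1.065024
F = kr 355.73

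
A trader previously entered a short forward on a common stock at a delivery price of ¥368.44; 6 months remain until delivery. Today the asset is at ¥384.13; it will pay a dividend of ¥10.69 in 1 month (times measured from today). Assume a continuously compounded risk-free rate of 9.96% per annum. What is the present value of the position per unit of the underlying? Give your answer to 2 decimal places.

-¥22.99

PV(remaining dividends) I = 10.69·e^(−0.0996·1/12) = 10.6016
Current forward F = (S − I)·e^(rT) = (384.13 − 10.6016)·e^(0.0996·6/12) = 373.5284 × 1.051061 = 392.6011
Value (long) = (F − K)·e^(−rT) = (392.6011 − 368.44) × 0.951420 = 22.9874
Short position value = −(long value) = -¥22.99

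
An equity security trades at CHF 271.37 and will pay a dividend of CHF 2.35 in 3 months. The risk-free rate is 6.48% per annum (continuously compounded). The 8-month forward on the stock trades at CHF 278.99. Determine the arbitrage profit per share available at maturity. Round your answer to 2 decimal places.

PV(dividends) I = 2.35·e^(−0.0648·3/12) = 2.3122
Fair forward F* = (S − I)·e^(rT) = (271.37 − 2.3122)·e^0.043200 = 269.0578 × 1.044147 = 280.9359
Market CHF 278.99 < fair 280.9359: forward underpriced → reverse cash-and-carry (short the stock, invest proceeds at r, pay the dividends, go long the forward).
Profit at T = |F_mkt − F*| = |278.99 − 280.9359| = CHF 1.95 per share

CHF 1.95 per share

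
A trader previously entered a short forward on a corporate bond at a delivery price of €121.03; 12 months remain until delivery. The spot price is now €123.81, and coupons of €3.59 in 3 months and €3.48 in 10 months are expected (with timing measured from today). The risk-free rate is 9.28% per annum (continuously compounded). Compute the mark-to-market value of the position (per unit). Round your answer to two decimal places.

-€6.78

PV(remaining coupons) I = 3.59·e^(−0.0928·3/12) + 3.48·e^(−0.0928·10/12) = 6.7287
Current forward F = (S − I)·e^(rT) = (123.81 − 6.7287)·e^(0.0928·12/12) = 117.0813 × 1.097242 = 128.4665
Value (long) = (F − K)·e^(−rT) = (128.4665 − 121.03) × 0.911376 = 6.7774
Short position value = −(long value) = -€6.78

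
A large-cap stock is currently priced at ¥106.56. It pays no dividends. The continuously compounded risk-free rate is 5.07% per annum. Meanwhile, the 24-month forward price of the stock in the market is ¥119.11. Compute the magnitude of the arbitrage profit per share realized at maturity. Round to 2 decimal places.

¥1.18 per share

Fair forward: F* = S·e^(carry·T), with carry = r = 0.0507
F* = 106.56 · e^(0.0507 × 24/12) = 106.56 · e^0.101400 = 106.56 × 1.106719 = ¥117.9320
Market ¥119.11 > fair ¥117.9320: forward overpriced → cash-and-carry (buy spot, short the forward).
At maturity, profit = |F_mkt − F*| = |119.11 − 117.9320| = ¥1.18 per share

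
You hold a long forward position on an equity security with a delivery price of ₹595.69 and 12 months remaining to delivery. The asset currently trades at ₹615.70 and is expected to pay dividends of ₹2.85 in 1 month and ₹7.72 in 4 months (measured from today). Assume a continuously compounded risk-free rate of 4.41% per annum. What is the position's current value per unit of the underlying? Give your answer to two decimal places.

₹35.26

PV(remaining dividends) I = 2.85·e^(−0.0441·1/12) + 7.72·e^(−0.0441·4/12) = 10.4469
Current forward F = (S − I)·e^(rT) = (615.70 − 10.4469)·e^(0.0441·12/12) = 605.2531 × 1.045087 = 632.5421
Value (long) = (F − K)·e^(−rT) = (632.5421 − 595.69) × 0.956858 = 35.2622
Value = ₹35.26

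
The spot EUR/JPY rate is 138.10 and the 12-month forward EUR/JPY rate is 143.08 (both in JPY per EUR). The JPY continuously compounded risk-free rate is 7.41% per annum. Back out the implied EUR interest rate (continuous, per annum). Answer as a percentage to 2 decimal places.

3.87%

F = S·e^((r_JPY − r_EUR)T) ⇒ r_EUR = r_JPY − ln(F/S)/T
ln(143.08/138.10) = 0.035426; /(12/12) = 0.035426
r_EUR = 0.0741 − 0.035426 = 0.038674
r_EUR = 3.87%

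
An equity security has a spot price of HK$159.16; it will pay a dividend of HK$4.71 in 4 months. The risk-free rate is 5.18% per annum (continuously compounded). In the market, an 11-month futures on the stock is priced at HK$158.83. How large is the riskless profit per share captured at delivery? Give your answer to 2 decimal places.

HK$3.22 per share

PV(dividends) I = 4.71·e^(−0.0518·4/12) = 4.6294
Fair futures F* = (S − I)·e^(rT) = (159.16 − 4.6294)·e^0.047483 = 154.5306 × 1.048628 = 162.0451
Market HK$158.83 < fair 162.0451: forward underpriced → reverse cash-and-carry (short the stock, invest proceeds at r, pay the dividends, go long the forward).
Profit at T = |F_mkt − F*| = |158.83 − 162.0451| = HK$3.22 per share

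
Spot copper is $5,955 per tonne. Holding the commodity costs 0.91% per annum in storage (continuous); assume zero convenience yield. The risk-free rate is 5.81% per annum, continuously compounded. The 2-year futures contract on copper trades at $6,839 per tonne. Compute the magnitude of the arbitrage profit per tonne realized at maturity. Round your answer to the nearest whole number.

Fair futures: F* = S·e^(carry·T), with carry = (r + u) = 0.0581 + 0.0091 = 0.0672
F* = 5955 · e^(0.0672 × 2) = 5955 · e^0.134400 = 5955 × 1.143850 = $6811.6268
Market $6839 > fair $6811.6268: forward overpriced → cash-and-carry (buy spot, short the forward).
At maturity, profit = |F_mkt − F*| = |6839 − 6811.6268| = $27 per tonne

$27 per tonne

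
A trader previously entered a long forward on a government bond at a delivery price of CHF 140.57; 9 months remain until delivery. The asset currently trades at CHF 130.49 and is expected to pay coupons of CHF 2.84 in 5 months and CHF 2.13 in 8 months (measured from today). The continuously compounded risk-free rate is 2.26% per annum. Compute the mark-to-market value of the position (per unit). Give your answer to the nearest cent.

PV(remaining coupons) I = 2.84·e^(−0.0226·5/12) + 2.13·e^(−0.0226·8/12) = 4.9115
Current forward F = (S − I)·e^(rT) = (130.49 − 4.9115)·e^(0.0226·9/12) = 125.5785 × 1.017094 = 127.7251
Value (long) = (F − K)·e^(−rT) = (127.7251 − 140.57) × 0.983193 = -12.6290
Value = -CHF 12.63

-CHF 12.63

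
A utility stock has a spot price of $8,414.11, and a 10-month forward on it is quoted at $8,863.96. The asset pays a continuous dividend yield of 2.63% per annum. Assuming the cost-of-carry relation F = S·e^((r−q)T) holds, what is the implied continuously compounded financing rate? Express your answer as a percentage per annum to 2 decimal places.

From F = S·e^((r−q)T): (r − q) = ln(F/S)/T
ln(8863.96/8414.11) = ln(1.053464) = 0.052084
(r − q) = 0.052084 / (10/12) = 0.062501
r = ln(F/S)/T + q = 0.062501 + 0.0263 = 0.088801
r = 8.88%

8.88%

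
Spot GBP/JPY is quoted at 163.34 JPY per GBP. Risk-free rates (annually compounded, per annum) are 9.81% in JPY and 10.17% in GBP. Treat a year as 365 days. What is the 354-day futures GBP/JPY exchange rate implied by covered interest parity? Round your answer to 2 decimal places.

By covered interest parity, F = S · (1+r_JPY)^T / (1+r_GBP)^T
= 163.34 × 1.095007 / 1.098489 = 163.34 × 0.996830
F = 162.82 JPY per GBP

162.82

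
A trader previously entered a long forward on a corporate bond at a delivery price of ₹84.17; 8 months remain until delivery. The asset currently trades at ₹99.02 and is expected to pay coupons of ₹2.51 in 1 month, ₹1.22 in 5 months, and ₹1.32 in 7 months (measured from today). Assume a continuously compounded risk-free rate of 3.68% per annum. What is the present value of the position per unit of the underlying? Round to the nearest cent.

PV(remaining coupons) I = 2.51·e^(−0.0368·1/12) + 1.22·e^(−0.0368·5/12) + 1.32·e^(−0.0368·7/12) = 4.9957
Current forward F = (S − I)·e^(rT) = (99.02 − 4.9957)·e^(0.0368·8/12) = 94.0243 × 1.024837 = 96.3596
Value (long) = (F − K)·e^(−rT) = (96.3596 − 84.17) × 0.975765 = 11.8942
Value = ₹11.89

₹11.89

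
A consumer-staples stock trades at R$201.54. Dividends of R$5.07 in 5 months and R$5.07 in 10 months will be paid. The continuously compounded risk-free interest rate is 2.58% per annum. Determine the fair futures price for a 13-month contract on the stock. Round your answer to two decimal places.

PV(dividends) I = 5.07·e^(−0.0258·5/12) + 5.07·e^(−0.0258·10/12)
I = 5.0158 + 4.9622 = 9.9780
F = (S − I)·e^(rT) = (201.54 − 9.9780) · e^(0.0258·13/12)
= 191.5620 · e^0.027950 = 191.5620 × 1.028344 = R$196.99

R$196.99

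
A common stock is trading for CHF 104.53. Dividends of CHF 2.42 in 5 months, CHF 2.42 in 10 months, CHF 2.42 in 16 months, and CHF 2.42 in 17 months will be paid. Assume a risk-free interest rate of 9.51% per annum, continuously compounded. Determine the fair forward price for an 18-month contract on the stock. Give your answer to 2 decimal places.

PV(dividends) I = 2.42·e^(−0.0951·5/12) + 2.42·e^(−0.0951·10/12) + 2.42·e^(−0.0951·16/12) + 2.42·e^(−0.0951·17/12)
I = 2.3260 + 2.2356 + 2.1318 + 2.1150 = 8.8084
F = (S − I)·e^(rT) = (104.53 − 8.8084) · e^(0.0951·18/12)
= 95.7216 · e^0.142650 = 95.7216 × 1.153326 = CHF 110.40

CHF 110.40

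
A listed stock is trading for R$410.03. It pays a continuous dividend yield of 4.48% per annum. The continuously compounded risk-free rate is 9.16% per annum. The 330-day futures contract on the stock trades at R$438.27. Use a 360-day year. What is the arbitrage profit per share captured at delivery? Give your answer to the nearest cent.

R$10.27 per share

Fair futures: F* = S·e^(carry·T), with carry = (r − q) = 0.0916 − 0.0448 = 0.0468
F* = 410.03 · e^(0.0468 × 330/360) = 410.03 · e^0.042900 = 410.03 × 1.043834 = R$428.0033
Market R$438.27 > fair R$428.0033: forward overpriced → cash-and-carry (buy spot, short the forward).
At maturity, profit = |F_mkt − F*| = |438.27 − 428.0033| = R$10.27 per share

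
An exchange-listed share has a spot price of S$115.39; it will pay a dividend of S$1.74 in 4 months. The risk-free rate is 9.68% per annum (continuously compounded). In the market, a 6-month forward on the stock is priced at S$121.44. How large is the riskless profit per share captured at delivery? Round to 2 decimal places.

PV(dividends) I = 1.74·e^(−0.0968·4/12) = 1.6848
Fair forward F* = (S − I)·e^(rT) = (115.39 − 1.6848)·e^0.048400 = 113.7052 × 1.049590 = 119.3438
Market S$121.44 > fair 119.3438: forward overpriced → cash-and-carry (borrow at r, buy the stock and collect the dividends, short the forward).
Profit at T = |F_mkt − F*| = |121.44 − 119.3438| = S$2.10 per share

S$2.10 per share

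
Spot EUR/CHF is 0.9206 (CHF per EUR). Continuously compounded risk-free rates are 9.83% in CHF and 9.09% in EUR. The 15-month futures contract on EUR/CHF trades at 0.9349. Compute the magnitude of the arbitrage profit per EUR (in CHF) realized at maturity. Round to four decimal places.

Fair futures: F* = S·e^(carry·T), with carry = (r_CHF − r_EUR) = 0.0983 − 0.0909 = 0.0074
F* = 0.9206 · e^(0.0074 × 15/12) = 0.9206 · e^0.009250 = 0.9206 × 1.009293 = 0.9292
Market 0.9349 > fair 0.9292: forward overpriced → cash-and-carry (buy spot, short the forward).
At maturity, profit = |F_mkt − F*| = |0.9349 − 0.9292| = 0.0057 per EUR (in CHF)

0.0057 per EUR (in CHF)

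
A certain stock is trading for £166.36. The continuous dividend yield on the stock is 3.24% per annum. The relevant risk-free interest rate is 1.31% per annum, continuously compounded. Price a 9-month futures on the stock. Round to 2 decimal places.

F = S·e^((r − q)T) = 166.36 · e^((0.0131 − 0.0324) × 9/12)
= 166.36 · e^-0.014475 = 166.36 × 0.985629
F = £163.97

£163.97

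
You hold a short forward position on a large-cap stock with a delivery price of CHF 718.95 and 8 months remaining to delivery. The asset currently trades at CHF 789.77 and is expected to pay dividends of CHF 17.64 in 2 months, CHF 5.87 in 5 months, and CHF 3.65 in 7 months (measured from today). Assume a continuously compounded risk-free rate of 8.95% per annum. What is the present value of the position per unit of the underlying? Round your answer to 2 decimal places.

-CHF 85.96

PV(remaining dividends) I = 17.64·e^(−0.0895·2/12) + 5.87·e^(−0.0895·5/12) + 3.65·e^(−0.0895·7/12) = 26.4983
Current forward F = (S − I)·e^(rT) = (789.77 − 26.4983)·e^(0.0895·8/12) = 763.2717 × 1.061483 = 810.1999
Value (long) = (F − K)·e^(−rT) = (810.1999 − 718.95) × 0.942079 = 85.9646
Short position value = −(long value) = -CHF 85.96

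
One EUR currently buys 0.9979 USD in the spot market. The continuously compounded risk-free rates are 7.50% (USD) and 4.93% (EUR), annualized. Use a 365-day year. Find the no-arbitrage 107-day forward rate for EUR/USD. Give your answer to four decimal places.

1.0054

F = S·e^((r_USD − r_EUR)T) = 0.9979 · e^((0.0750 − 0.0493) × 107/365)
= 0.9979 · e^0.007534 = 0.9979 × 1.007562
F = 1.0054 USD per EUR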